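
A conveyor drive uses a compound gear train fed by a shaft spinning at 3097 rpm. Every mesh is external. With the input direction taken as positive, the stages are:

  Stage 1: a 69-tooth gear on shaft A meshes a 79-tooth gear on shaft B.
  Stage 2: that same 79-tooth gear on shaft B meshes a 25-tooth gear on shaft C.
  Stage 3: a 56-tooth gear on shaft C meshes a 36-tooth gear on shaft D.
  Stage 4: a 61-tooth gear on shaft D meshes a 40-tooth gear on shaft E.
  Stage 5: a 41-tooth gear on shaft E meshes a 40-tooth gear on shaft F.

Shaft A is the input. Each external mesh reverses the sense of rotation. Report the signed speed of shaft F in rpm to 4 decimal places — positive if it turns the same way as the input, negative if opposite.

Stage 1 [69T→79T]: ω = 3097.0000×69/79 = 2704.9747 rpm, dir flips to −; running = −2704.9747
Stage 2 [79T→25T]: ω = 2704.9747×79/25 = 8547.7200 rpm, dir flips to +; running = +8547.7200
Stage 3 [56T→36T]: ω = 8547.7200×56/36 = 13296.4533 rpm, dir flips to −; running = −13296.4533
Stage 4 [61T→40T]: ω = 13296.4533×61/40 = 20277.0913 rpm, dir flips to +; running = +20277.0913
Stage 5 [41T→40T]: ω = 20277.0913×41/40 = 20784.0186 rpm, dir flips to −; running = −20784.0186

-20784.0186 rpm (opposite to input, |ω| = 20784.0186 rpm)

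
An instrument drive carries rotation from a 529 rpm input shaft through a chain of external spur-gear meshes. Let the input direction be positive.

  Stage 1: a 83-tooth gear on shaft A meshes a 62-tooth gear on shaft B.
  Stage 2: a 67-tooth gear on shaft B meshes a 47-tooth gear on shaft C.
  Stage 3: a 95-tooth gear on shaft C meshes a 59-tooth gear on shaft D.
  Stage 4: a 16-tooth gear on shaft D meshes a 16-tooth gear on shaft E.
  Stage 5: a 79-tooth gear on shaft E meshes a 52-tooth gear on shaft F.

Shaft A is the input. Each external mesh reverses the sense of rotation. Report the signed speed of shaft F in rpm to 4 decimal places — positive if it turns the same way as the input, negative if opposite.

-2469.5303 rpm (opposite to input, |ω| = 2469.5303 rpm)

Stage 1 [83T→62T]: ω = 529.0000×83/62 = 708.1774 rpm, dir flips to −; running = −708.1774
Stage 2 [67T→47T]: ω = 708.1774×67/47 = 1009.5295 rpm, dir flips to +; running = +1009.5295
Stage 3 [95T→59T]: ω = 1009.5295×95/59 = 1625.5136 rpm, dir flips to −; running = −1625.5136
Stage 4 [16T→16T]: ω = 1625.5136×16/16 = 1625.5136 rpm, dir flips to +; running = +1625.5136
Stage 5 [79T→52T]: ω = 1625.5136×79/52 = 2469.5303 rpm, dir flips to −; running = −2469.5303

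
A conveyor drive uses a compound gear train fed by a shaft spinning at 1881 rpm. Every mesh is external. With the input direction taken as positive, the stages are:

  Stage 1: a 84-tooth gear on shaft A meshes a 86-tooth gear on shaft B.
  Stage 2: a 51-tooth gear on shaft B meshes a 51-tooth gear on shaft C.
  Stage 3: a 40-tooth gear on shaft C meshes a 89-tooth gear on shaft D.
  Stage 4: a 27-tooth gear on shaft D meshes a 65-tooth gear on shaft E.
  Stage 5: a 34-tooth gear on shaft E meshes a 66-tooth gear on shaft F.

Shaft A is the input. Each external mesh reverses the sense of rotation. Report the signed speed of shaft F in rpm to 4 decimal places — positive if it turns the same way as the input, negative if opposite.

-176.6953 rpm (opposite to input, |ω| = 176.6953 rpm)

Stage 1 [84T→86T]: ω = 1881.0000×84/86 = 1837.2558 rpm, dir flips to −; running = −1837.2558
Stage 2 [51T→51T]: ω = 1837.2558×51/51 = 1837.2558 rpm, dir flips to +; running = +1837.2558
Stage 3 [40T→89T]: ω = 1837.2558×40/89 = 825.7330 rpm, dir flips to −; running = −825.7330
Stage 4 [27T→65T]: ω = 825.7330×27/65 = 342.9968 rpm, dir flips to +; running = +342.9968
Stage 5 [34T→66T]: ω = 342.9968×34/66 = 176.6953 rpm, dir flips to −; running = −176.6953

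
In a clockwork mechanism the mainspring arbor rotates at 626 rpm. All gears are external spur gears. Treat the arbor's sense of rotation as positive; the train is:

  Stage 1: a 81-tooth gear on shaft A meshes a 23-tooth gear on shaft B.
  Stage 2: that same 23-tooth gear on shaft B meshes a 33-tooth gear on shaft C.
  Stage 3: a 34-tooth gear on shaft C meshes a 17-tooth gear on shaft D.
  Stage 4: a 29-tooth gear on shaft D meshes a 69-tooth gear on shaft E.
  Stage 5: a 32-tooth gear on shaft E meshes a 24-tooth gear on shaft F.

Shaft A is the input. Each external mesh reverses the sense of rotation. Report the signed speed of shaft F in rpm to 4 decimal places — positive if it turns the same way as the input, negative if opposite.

-1722.1186 rpm (opposite to input, |ω| = 1722.1186 rpm)

Stage 1 [81T→23T]: ω = 626.0000×81/23 = 2204.6087 rpm, dir flips to −; running = −2204.6087
Stage 2 [23T→33T]: ω = 2204.6087×23/33 = 1536.5455 rpm, dir flips to +; running = +1536.5455
Stage 3 [34T→17T]: ω = 1536.5455×34/17 = 3073.0909 rpm, dir flips to −; running = −3073.0909
Stage 4 [29T→69T]: ω = 3073.0909×29/69 = 1291.5889 rpm, dir flips to +; running = +1291.5889
Stage 5 [32T→24T]: ω = 1291.5889×32/24 = 1722.1186 rpm, dir flips to −; running = −1722.1186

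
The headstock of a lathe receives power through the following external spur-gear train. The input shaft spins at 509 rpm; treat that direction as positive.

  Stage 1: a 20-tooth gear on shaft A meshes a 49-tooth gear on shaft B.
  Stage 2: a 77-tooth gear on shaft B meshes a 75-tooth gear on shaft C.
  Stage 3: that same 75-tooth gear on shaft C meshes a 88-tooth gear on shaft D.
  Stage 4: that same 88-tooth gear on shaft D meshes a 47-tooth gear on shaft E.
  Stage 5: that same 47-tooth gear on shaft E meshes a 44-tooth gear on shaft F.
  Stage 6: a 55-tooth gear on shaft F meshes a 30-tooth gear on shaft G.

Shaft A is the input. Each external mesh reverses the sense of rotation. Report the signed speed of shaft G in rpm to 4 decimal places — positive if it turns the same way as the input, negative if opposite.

+666.5476 rpm (same as input, |ω| = 666.5476 rpm)

Stage 1 [20T→49T]: ω = 509.0000×20/49 = 207.7551 rpm, dir flips to −; running = −207.7551
Stage 2 [77T→75T]: ω = 207.7551×77/75 = 213.2952 rpm, dir flips to +; running = +213.2952
Stage 3 [75T→88T]: ω = 213.2952×75/88 = 181.7857 rpm, dir flips to −; running = −181.7857
Stage 4 [88T→47T]: ω = 181.7857×88/47 = 340.3647 rpm, dir flips to +; running = +340.3647
Stage 5 [47T→44T]: ω = 340.3647×47/44 = 363.5714 rpm, dir flips to −; running = −363.5714
Stage 6 [55T→30T]: ω = 363.5714×55/30 = 666.5476 rpm, dir flips to +; running = +666.5476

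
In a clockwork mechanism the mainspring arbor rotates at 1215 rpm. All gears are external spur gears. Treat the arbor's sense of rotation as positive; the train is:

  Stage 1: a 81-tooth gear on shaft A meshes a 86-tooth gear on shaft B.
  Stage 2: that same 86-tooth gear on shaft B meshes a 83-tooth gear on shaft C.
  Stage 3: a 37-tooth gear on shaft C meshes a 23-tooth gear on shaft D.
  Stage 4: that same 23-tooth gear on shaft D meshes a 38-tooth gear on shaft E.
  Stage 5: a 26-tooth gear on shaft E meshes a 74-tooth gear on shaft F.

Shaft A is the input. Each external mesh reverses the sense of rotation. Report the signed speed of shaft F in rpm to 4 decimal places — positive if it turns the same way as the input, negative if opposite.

-405.6420 rpm (opposite to input, |ω| = 405.6420 rpm)

Stage 1 [81T→86T]: ω = 1215.0000×81/86 = 1144.3605 rpm, dir flips to −; running = −1144.3605
Stage 2 [86T→83T]: ω = 1144.3605×86/83 = 1185.7229 rpm, dir flips to +; running = +1185.7229
Stage 3 [37T→23T]: ω = 1185.7229×37/23 = 1907.4673 rpm, dir flips to −; running = −1907.4673
Stage 4 [23T→38T]: ω = 1907.4673×23/38 = 1154.5197 rpm, dir flips to +; running = +1154.5197
Stage 5 [26T→74T]: ω = 1154.5197×26/74 = 405.6420 rpm, dir flips to −; running = −405.6420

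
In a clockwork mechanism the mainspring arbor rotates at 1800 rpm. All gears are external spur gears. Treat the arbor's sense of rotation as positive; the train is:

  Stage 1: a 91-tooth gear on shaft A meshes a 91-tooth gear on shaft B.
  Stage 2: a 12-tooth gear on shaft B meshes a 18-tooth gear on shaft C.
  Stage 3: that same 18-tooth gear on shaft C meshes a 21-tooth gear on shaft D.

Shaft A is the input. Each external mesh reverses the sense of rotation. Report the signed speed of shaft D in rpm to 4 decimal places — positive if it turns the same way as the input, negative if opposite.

-1028.5714 rpm (opposite to input, |ω| = 1028.5714 rpm)

Stage 1 [91T→91T]: ω = 1800.0000×91/91 = 1800.0000 rpm, dir flips to −; running = −1800.0000
Stage 2 [12T→18T]: ω = 1800.0000×12/18 = 1200.0000 rpm, dir flips to +; running = +1200.0000
Stage 3 [18T→21T]: ω = 1200.0000×18/21 = 1028.5714 rpm, dir flips to −; running = −1028.5714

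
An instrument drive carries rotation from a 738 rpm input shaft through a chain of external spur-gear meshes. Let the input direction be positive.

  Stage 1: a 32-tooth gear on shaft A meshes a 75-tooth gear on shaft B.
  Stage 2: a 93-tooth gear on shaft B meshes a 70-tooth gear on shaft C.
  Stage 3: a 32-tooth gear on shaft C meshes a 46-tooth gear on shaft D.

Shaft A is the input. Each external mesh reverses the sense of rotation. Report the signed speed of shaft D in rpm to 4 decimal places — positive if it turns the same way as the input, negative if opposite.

-291.0195 rpm (opposite to input, |ω| = 291.0195 rpm)

Stage 1 [32T→75T]: ω = 738.0000×32/75 = 314.8800 rpm, dir flips to −; running = −314.8800
Stage 2 [93T→70T]: ω = 314.8800×93/70 = 418.3406 rpm, dir flips to +; running = +418.3406
Stage 3 [32T→46T]: ω = 418.3406×32/46 = 291.0195 rpm, dir flips to −; running = −291.0195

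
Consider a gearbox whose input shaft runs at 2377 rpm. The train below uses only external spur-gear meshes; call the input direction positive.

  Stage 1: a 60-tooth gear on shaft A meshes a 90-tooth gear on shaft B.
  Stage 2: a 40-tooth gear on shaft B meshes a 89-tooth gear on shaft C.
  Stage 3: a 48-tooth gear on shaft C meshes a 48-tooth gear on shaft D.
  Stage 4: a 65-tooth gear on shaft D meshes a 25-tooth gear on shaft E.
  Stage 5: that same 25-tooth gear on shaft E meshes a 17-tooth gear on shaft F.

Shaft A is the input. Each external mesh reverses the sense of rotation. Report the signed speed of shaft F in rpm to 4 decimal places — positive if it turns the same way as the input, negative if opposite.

-2723.1549 rpm (opposite to input, |ω| = 2723.1549 rpm)

Stage 1 [60T→90T]: ω = 2377.0000×60/90 = 1584.6667 rpm, dir flips to −; running = −1584.6667
Stage 2 [40T→89T]: ω = 1584.6667×40/89 = 712.2097 rpm, dir flips to +; running = +712.2097
Stage 3 [48T→48T]: ω = 712.2097×48/48 = 712.2097 rpm, dir flips to −; running = −712.2097
Stage 4 [65T→25T]: ω = 712.2097×65/25 = 1851.7453 rpm, dir flips to +; running = +1851.7453
Stage 5 [25T→17T]: ω = 1851.7453×25/17 = 2723.1549 rpm, dir flips to −; running = −2723.1549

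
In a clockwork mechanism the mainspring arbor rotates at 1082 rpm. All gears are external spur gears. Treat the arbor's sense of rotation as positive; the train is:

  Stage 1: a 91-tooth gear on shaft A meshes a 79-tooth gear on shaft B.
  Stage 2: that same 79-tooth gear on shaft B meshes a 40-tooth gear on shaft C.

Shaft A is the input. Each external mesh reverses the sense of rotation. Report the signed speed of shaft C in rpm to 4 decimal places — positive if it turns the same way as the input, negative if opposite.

Stage 1 [91T→79T]: ω = 1082.0000×91/79 = 1246.3544 rpm, dir flips to −; running = −1246.3544
Stage 2 [79T→40T]: ω = 1246.3544×79/40 = 2461.5500 rpm, dir flips to +; running = +2461.5500

+2461.5500 rpm (same as input, |ω| = 2461.5500 rpm)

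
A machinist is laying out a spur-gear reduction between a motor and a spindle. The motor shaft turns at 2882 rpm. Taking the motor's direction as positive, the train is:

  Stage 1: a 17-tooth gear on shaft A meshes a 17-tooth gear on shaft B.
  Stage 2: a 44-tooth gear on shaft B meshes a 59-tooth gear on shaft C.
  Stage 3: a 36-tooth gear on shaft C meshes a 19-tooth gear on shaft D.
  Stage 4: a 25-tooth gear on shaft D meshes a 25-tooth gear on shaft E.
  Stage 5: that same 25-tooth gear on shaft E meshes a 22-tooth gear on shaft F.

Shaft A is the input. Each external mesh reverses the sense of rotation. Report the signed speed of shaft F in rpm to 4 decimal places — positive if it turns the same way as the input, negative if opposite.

-4627.6539 rpm (opposite to input, |ω| = 4627.6539 rpm)

Stage 1 [17T→17T]: ω = 2882.0000×17/17 = 2882.0000 rpm, dir flips to −; running = −2882.0000
Stage 2 [44T→59T]: ω = 2882.0000×44/59 = 2149.2881 rpm, dir flips to +; running = +2149.2881
Stage 3 [36T→19T]: ω = 2149.2881×36/19 = 4072.3354 rpm, dir flips to −; running = −4072.3354
Stage 4 [25T→25T]: ω = 4072.3354×25/25 = 4072.3354 rpm, dir flips to +; running = +4072.3354
Stage 5 [25T→22T]: ω = 4072.3354×25/22 = 4627.6539 rpm, dir flips to −; running = −4627.6539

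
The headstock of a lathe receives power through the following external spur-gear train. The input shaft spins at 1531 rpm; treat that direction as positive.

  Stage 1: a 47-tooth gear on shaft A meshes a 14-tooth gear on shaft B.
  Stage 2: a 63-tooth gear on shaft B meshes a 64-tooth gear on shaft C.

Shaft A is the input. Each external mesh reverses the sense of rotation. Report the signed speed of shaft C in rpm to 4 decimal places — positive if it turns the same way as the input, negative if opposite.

Stage 1 [47T→14T]: ω = 1531.0000×47/14 = 5139.7857 rpm, dir flips to −; running = −5139.7857
Stage 2 [63T→64T]: ω = 5139.7857×63/64 = 5059.4766 rpm, dir flips to +; running = +5059.4766

+5059.4766 rpm (same as input, |ω| = 5059.4766 rpm)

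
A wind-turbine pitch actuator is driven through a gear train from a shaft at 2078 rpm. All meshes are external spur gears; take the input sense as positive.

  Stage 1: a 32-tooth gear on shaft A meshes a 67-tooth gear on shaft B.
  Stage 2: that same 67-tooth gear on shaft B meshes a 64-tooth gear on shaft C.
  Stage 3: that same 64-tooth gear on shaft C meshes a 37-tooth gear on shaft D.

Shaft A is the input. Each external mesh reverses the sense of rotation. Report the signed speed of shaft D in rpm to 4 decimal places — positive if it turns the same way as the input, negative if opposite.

Stage 1 [32T→67T]: ω = 2078.0000×32/67 = 992.4776 rpm, dir flips to −; running = −992.4776
Stage 2 [67T→64T]: ω = 992.4776×67/64 = 1039.0000 rpm, dir flips to +; running = +1039.0000
Stage 3 [64T→37T]: ω = 1039.0000×64/37 = 1797.1892 rpm, dir flips to −; running = −1797.1892

-1797.1892 rpm (opposite to input, |ω| = 1797.1892 rpm)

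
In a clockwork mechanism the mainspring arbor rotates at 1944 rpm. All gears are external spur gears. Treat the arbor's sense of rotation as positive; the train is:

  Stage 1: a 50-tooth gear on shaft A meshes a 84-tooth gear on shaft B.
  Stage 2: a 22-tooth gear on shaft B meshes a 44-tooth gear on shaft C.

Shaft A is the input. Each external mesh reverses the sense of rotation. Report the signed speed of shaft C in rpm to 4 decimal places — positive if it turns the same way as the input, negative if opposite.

Stage 1 [50T→84T]: ω = 1944.0000×50/84 = 1157.1429 rpm, dir flips to −; running = −1157.1429
Stage 2 [22T→44T]: ω = 1157.1429×22/44 = 578.5714 rpm, dir flips to +; running = +578.5714

+578.5714 rpm (same as input, |ω| = 578.5714 rpm)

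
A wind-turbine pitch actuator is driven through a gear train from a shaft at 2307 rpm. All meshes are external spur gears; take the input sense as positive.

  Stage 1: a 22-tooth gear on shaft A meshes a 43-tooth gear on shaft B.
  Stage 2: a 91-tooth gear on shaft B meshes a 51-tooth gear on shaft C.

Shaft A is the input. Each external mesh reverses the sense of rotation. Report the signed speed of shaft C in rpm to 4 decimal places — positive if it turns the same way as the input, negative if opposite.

Stage 1 [22T→43T]: ω = 2307.0000×22/43 = 1180.3256 rpm, dir flips to −; running = −1180.3256
Stage 2 [91T→51T]: ω = 1180.3256×91/51 = 2106.0711 rpm, dir flips to +; running = +2106.0711

+2106.0711 rpm (same as input, |ω| = 2106.0711 rpm)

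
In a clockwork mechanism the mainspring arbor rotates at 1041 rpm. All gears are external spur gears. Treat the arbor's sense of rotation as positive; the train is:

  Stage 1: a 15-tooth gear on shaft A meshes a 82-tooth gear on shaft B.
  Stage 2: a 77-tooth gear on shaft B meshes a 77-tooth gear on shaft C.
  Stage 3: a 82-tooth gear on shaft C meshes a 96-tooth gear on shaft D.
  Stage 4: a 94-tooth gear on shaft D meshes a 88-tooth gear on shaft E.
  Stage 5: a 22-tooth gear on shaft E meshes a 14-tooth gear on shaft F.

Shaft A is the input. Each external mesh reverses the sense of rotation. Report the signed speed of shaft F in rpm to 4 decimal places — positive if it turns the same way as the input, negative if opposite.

-273.0301 rpm (opposite to input, |ω| = 273.0301 rpm)

Stage 1 [15T→82T]: ω = 1041.0000×15/82 = 190.4268 rpm, dir flips to −; running = −190.4268
Stage 2 [77T→77T]: ω = 190.4268×77/77 = 190.4268 rpm, dir flips to +; running = +190.4268
Stage 3 [82T→96T]: ω = 190.4268×82/96 = 162.6562 rpm, dir flips to −; running = −162.6562
Stage 4 [94T→88T]: ω = 162.6562×94/88 = 173.7464 rpm, dir flips to +; running = +173.7464
Stage 5 [22T→14T]: ω = 173.7464×22/14 = 273.0301 rpm, dir flips to −; running = −273.0301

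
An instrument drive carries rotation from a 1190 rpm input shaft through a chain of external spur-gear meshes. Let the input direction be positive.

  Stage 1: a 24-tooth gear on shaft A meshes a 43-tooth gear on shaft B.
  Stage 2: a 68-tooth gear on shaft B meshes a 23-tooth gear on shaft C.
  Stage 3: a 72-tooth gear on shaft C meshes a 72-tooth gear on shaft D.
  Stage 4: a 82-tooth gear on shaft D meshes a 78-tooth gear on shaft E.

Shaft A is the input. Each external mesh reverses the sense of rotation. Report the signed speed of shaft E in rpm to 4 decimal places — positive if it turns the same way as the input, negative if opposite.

Stage 1 [24T→43T]: ω = 1190.0000×24/43 = 664.1860 rpm, dir flips to −; running = −664.1860
Stage 2 [68T→23T]: ω = 664.1860×68/23 = 1963.6805 rpm, dir flips to +; running = +1963.6805
Stage 3 [72T→72T]: ω = 1963.6805×72/72 = 1963.6805 rpm, dir flips to −; running = −1963.6805
Stage 4 [82T→78T]: ω = 1963.6805×82/78 = 2064.3820 rpm, dir flips to +; running = +2064.3820

+2064.3820 rpm (same as input, |ω| = 2064.3820 rpm)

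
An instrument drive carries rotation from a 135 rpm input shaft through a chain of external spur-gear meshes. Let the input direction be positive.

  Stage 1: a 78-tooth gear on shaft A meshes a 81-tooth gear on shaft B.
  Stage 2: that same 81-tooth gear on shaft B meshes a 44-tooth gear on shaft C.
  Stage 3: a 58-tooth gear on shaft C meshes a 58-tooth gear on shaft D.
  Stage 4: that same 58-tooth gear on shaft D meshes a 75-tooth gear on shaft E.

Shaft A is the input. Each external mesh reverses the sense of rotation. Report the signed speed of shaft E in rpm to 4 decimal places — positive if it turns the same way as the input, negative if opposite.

+185.0727 rpm (same as input, |ω| = 185.0727 rpm)

Stage 1 [78T→81T]: ω = 135.0000×78/81 = 130.0000 rpm, dir flips to −; running = −130.0000
Stage 2 [81T→44T]: ω = 130.0000×81/44 = 239.3182 rpm, dir flips to +; running = +239.3182
Stage 3 [58T→58T]: ω = 239.3182×58/58 = 239.3182 rpm, dir flips to −; running = −239.3182
Stage 4 [58T→75T]: ω = 239.3182×58/75 = 185.0727 rpm, dir flips to +; running = +185.0727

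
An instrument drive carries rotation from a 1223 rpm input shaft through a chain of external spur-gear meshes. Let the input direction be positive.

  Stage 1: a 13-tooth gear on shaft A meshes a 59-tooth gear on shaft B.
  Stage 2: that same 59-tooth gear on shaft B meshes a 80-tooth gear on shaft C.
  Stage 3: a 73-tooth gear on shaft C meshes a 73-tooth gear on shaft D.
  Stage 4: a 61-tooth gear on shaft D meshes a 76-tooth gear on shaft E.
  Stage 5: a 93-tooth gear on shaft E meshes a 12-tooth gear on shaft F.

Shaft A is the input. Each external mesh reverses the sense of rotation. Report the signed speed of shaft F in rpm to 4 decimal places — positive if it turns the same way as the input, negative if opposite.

-1236.2257 rpm (opposite to input, |ω| = 1236.2257 rpm)

Stage 1 [13T→59T]: ω = 1223.0000×13/59 = 269.4746 rpm, dir flips to −; running = −269.4746
Stage 2 [59T→80T]: ω = 269.4746×59/80 = 198.7375 rpm, dir flips to +; running = +198.7375
Stage 3 [73T→73T]: ω = 198.7375×73/73 = 198.7375 rpm, dir flips to −; running = −198.7375
Stage 4 [61T→76T]: ω = 198.7375×61/76 = 159.5130 rpm, dir flips to +; running = +159.5130
Stage 5 [93T→12T]: ω = 159.5130×93/12 = 1236.2257 rpm, dir flips to −; running = −1236.2257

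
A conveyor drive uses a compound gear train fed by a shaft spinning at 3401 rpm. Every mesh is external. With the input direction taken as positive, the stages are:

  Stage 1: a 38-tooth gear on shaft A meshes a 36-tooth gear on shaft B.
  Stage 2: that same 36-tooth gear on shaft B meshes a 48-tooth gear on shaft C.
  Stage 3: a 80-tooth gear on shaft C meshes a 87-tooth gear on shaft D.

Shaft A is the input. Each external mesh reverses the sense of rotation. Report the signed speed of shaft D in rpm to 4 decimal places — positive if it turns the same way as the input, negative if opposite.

Stage 1 [38T→36T]: ω = 3401.0000×38/36 = 3589.9444 rpm, dir flips to −; running = −3589.9444
Stage 2 [36T→48T]: ω = 3589.9444×36/48 = 2692.4583 rpm, dir flips to +; running = +2692.4583
Stage 3 [80T→87T]: ω = 2692.4583×80/87 = 2475.8238 rpm, dir flips to −; running = −2475.8238

-2475.8238 rpm (opposite to input, |ω| = 2475.8238 rpm)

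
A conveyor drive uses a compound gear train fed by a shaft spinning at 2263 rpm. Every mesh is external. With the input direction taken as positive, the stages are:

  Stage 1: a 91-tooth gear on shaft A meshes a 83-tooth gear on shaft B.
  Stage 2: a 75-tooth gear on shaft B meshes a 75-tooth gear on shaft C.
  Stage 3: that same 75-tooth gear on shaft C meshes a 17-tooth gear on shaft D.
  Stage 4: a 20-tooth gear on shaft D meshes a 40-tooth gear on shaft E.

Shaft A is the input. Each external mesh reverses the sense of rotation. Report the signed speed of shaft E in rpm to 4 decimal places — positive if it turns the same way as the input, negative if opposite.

Stage 1 [91T→83T]: ω = 2263.0000×91/83 = 2481.1205 rpm, dir flips to −; running = −2481.1205
Stage 2 [75T→75T]: ω = 2481.1205×75/75 = 2481.1205 rpm, dir flips to +; running = +2481.1205
Stage 3 [75T→17T]: ω = 2481.1205×75/17 = 10946.1198 rpm, dir flips to −; running = −10946.1198
Stage 4 [20T→40T]: ω = 10946.1198×20/40 = 5473.0599 rpm, dir flips to +; running = +5473.0599

+5473.0599 rpm (same as input, |ω| = 5473.0599 rpm)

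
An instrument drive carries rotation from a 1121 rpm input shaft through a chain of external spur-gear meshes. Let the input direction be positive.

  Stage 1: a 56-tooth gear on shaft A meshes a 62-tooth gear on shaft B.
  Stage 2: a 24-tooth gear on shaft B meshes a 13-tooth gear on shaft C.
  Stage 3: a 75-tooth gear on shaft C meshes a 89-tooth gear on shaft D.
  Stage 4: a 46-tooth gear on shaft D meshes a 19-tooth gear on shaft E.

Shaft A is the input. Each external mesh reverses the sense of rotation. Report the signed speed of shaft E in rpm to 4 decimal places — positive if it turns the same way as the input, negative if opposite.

+3813.6895 rpm (same as input, |ω| = 3813.6895 rpm)

Stage 1 [56T→62T]: ω = 1121.0000×56/62 = 1012.5161 rpm, dir flips to −; running = −1012.5161
Stage 2 [24T→13T]: ω = 1012.5161×24/13 = 1869.2605 rpm, dir flips to +; running = +1869.2605
Stage 3 [75T→89T]: ω = 1869.2605×75/89 = 1575.2196 rpm, dir flips to −; running = −1575.2196
Stage 4 [46T→19T]: ω = 1575.2196×46/19 = 3813.6895 rpm, dir flips to +; running = +3813.6895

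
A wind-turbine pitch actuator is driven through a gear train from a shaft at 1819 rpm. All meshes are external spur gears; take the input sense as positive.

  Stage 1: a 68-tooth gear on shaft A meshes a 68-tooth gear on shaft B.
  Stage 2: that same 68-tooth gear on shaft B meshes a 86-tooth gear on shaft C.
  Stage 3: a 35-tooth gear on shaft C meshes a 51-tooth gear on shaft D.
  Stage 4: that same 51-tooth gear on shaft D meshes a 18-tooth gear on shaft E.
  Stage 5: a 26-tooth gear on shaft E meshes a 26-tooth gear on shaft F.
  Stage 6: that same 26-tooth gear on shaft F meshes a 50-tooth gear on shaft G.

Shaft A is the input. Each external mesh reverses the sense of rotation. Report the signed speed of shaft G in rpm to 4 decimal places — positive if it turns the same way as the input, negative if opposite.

Stage 1 [68T→68T]: ω = 1819.0000×68/68 = 1819.0000 rpm, dir flips to −; running = −1819.0000
Stage 2 [68T→86T]: ω = 1819.0000×68/86 = 1438.2791 rpm, dir flips to +; running = +1438.2791
Stage 3 [35T→51T]: ω = 1438.2791×35/51 = 987.0543 rpm, dir flips to −; running = −987.0543
Stage 4 [51T→18T]: ω = 987.0543×51/18 = 2796.6537 rpm, dir flips to +; running = +2796.6537
Stage 5 [26T→26T]: ω = 2796.6537×26/26 = 2796.6537 rpm, dir flips to −; running = −2796.6537
Stage 6 [26T→50T]: ω = 2796.6537×26/50 = 1454.2599 rpm, dir flips to +; running = +1454.2599

+1454.2599 rpm (same as input, |ω| = 1454.2599 rpm)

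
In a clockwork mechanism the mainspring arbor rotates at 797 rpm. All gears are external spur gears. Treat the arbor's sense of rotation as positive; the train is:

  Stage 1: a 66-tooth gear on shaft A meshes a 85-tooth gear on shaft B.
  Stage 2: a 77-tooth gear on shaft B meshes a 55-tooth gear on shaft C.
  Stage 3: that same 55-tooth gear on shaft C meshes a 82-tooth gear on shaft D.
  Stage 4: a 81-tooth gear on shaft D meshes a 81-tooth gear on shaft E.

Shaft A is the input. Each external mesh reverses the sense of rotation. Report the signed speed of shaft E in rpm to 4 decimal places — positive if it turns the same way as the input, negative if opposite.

Stage 1 [66T→85T]: ω = 797.0000×66/85 = 618.8471 rpm, dir flips to −; running = −618.8471
Stage 2 [77T→55T]: ω = 618.8471×77/55 = 866.3859 rpm, dir flips to +; running = +866.3859
Stage 3 [55T→82T]: ω = 866.3859×55/82 = 581.1125 rpm, dir flips to −; running = −581.1125
Stage 4 [81T→81T]: ω = 581.1125×81/81 = 581.1125 rpm, dir flips to +; running = +581.1125

+581.1125 rpm (same as input, |ω| = 581.1125 rpm)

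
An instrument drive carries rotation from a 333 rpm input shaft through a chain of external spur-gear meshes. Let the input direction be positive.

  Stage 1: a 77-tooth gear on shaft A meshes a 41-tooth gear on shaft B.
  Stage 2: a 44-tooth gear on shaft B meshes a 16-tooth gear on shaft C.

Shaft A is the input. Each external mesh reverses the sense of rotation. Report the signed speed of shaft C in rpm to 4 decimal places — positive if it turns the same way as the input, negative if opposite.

+1719.8232 rpm (same as input, |ω| = 1719.8232 rpm)

Stage 1 [77T→41T]: ω = 333.0000×77/41 = 625.3902 rpm, dir flips to −; running = −625.3902
Stage 2 [44T→16T]: ω = 625.3902×44/16 = 1719.8232 rpm, dir flips to +; running = +1719.8232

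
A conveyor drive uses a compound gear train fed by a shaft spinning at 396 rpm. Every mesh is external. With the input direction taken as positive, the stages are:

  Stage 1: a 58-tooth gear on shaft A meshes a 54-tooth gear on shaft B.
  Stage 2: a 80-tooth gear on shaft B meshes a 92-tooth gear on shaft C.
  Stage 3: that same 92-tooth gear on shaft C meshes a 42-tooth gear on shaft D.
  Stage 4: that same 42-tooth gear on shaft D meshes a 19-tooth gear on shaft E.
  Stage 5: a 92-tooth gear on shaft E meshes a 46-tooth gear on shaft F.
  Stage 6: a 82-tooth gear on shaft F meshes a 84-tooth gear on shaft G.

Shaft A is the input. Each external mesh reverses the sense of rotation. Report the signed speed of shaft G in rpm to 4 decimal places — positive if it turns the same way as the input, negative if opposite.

Stage 1 [58T→54T]: ω = 396.0000×58/54 = 425.3333 rpm, dir flips to −; running = −425.3333
Stage 2 [80T→92T]: ω = 425.3333×80/92 = 369.8551 rpm, dir flips to +; running = +369.8551
Stage 3 [92T→42T]: ω = 369.8551×92/42 = 810.1587 rpm, dir flips to −; running = −810.1587
Stage 4 [42T→19T]: ω = 810.1587×42/19 = 1790.8772 rpm, dir flips to +; running = +1790.8772
Stage 5 [92T→46T]: ω = 1790.8772×92/46 = 3581.7544 rpm, dir flips to −; running = −3581.7544
Stage 6 [82T→84T]: ω = 3581.7544×82/84 = 3496.4745 rpm, dir flips to +; running = +3496.4745

+3496.4745 rpm (same as input, |ω| = 3496.4745 rpm)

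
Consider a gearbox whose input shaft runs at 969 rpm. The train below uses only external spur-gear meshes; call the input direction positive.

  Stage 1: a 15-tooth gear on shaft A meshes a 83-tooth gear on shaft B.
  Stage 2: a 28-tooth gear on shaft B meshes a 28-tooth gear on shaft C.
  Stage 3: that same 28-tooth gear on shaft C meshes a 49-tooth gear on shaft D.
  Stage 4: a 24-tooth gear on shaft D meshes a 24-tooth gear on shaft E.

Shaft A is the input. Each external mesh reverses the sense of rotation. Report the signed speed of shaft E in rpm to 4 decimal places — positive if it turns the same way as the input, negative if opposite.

+100.0688 rpm (same as input, |ω| = 100.0688 rpm)

Stage 1 [15T→83T]: ω = 969.0000×15/83 = 175.1205 rpm, dir flips to −; running = −175.1205
Stage 2 [28T→28T]: ω = 175.1205×28/28 = 175.1205 rpm, dir flips to +; running = +175.1205
Stage 3 [28T→49T]: ω = 175.1205×28/49 = 100.0688 rpm, dir flips to −; running = −100.0688
Stage 4 [24T→24T]: ω = 100.0688×24/24 = 100.0688 rpm, dir flips to +; running = +100.0688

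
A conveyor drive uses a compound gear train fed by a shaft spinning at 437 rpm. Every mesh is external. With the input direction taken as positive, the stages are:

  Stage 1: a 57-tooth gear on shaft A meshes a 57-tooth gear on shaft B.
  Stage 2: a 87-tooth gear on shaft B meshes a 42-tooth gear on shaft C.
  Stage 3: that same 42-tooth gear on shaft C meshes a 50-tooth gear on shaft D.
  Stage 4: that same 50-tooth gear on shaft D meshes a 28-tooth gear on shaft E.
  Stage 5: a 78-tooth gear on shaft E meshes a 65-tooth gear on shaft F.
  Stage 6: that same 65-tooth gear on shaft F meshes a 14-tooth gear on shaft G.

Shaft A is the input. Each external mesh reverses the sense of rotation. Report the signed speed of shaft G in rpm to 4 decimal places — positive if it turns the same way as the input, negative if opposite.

Stage 1 [57T→57T]: ω = 437.0000×57/57 = 437.0000 rpm, dir flips to −; running = −437.0000
Stage 2 [87T→42T]: ω = 437.0000×87/42 = 905.2143 rpm, dir flips to +; running = +905.2143
Stage 3 [42T→50T]: ω = 905.2143×42/50 = 760.3800 rpm, dir flips to −; running = −760.3800
Stage 4 [50T→28T]: ω = 760.3800×50/28 = 1357.8214 rpm, dir flips to +; running = +1357.8214
Stage 5 [78T→65T]: ω = 1357.8214×78/65 = 1629.3857 rpm, dir flips to −; running = −1629.3857
Stage 6 [65T→14T]: ω = 1629.3857×65/14 = 7565.0051 rpm, dir flips to +; running = +7565.0051

+7565.0051 rpm (same as input, |ω| = 7565.0051 rpm)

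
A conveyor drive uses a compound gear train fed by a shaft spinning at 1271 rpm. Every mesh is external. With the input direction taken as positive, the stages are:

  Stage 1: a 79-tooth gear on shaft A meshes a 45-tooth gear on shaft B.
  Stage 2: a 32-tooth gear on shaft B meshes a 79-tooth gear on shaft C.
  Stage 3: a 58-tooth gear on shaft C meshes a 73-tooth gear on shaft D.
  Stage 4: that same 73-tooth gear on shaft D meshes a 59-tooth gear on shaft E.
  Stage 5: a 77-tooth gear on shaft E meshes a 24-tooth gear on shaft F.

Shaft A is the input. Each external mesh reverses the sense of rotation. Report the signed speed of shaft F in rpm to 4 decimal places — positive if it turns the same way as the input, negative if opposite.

-2850.6144 rpm (opposite to input, |ω| = 2850.6144 rpm)

Stage 1 [79T→45T]: ω = 1271.0000×79/45 = 2231.3111 rpm, dir flips to −; running = −2231.3111
Stage 2 [32T→79T]: ω = 2231.3111×32/79 = 903.8222 rpm, dir flips to +; running = +903.8222
Stage 3 [58T→73T]: ω = 903.8222×58/73 = 718.1053 rpm, dir flips to −; running = −718.1053
Stage 4 [73T→59T]: ω = 718.1053×73/59 = 888.5032 rpm, dir flips to +; running = +888.5032
Stage 5 [77T→24T]: ω = 888.5032×77/24 = 2850.6144 rpm, dir flips to −; running = −2850.6144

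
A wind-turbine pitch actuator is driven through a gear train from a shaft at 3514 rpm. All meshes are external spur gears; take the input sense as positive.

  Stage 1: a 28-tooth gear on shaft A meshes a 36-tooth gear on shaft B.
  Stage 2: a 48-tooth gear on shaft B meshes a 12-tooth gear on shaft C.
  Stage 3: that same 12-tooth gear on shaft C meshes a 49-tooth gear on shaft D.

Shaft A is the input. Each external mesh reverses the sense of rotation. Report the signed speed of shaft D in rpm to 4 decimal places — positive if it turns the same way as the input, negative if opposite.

Stage 1 [28T→36T]: ω = 3514.0000×28/36 = 2733.1111 rpm, dir flips to −; running = −2733.1111
Stage 2 [48T→12T]: ω = 2733.1111×48/12 = 10932.4444 rpm, dir flips to +; running = +10932.4444
Stage 3 [12T→49T]: ω = 10932.4444×12/49 = 2677.3333 rpm, dir flips to −; running = −2677.3333

-2677.3333 rpm (opposite to input, |ω| = 2677.3333 rpm)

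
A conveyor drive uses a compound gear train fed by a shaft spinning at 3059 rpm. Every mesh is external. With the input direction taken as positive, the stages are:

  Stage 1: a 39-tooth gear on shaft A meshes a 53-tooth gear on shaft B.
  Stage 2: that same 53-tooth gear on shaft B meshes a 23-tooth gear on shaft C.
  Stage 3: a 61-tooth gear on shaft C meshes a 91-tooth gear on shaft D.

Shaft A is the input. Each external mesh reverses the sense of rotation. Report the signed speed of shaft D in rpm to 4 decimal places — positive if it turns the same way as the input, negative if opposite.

Stage 1 [39T→53T]: ω = 3059.0000×39/53 = 2250.9623 rpm, dir flips to −; running = −2250.9623
Stage 2 [53T→23T]: ω = 2250.9623×53/23 = 5187.0000 rpm, dir flips to +; running = +5187.0000
Stage 3 [61T→91T]: ω = 5187.0000×61/91 = 3477.0000 rpm, dir flips to −; running = −3477.0000

-3477.0000 rpm (opposite to input, |ω| = 3477.0000 rpm)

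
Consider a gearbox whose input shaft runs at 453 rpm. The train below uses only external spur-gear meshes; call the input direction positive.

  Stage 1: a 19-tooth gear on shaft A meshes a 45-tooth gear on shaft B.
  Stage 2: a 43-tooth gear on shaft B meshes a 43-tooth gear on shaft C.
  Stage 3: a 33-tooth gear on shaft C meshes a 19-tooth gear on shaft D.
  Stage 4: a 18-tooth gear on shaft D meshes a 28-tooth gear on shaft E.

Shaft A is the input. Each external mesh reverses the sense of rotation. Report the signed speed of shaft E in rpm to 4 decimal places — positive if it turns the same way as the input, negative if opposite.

Stage 1 [19T→45T]: ω = 453.0000×19/45 = 191.2667 rpm, dir flips to −; running = −191.2667
Stage 2 [43T→43T]: ω = 191.2667×43/43 = 191.2667 rpm, dir flips to +; running = +191.2667
Stage 3 [33T→19T]: ω = 191.2667×33/19 = 332.2000 rpm, dir flips to −; running = −332.2000
Stage 4 [18T→28T]: ω = 332.2000×18/28 = 213.5571 rpm, dir flips to +; running = +213.5571

+213.5571 rpm (same as input, |ω| = 213.5571 rpm)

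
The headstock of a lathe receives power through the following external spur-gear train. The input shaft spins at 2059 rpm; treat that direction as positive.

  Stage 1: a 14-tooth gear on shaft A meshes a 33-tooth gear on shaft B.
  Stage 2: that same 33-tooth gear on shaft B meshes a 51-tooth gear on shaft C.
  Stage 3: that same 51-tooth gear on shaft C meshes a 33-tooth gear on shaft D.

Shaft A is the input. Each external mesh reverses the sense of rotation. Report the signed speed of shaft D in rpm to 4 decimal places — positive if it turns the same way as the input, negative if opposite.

-873.5152 rpm (opposite to input, |ω| = 873.5152 rpm)

Stage 1 [14T→33T]: ω = 2059.0000×14/33 = 873.5152 rpm, dir flips to −; running = −873.5152
Stage 2 [33T→51T]: ω = 873.5152×33/51 = 565.2157 rpm, dir flips to +; running = +565.2157
Stage 3 [51T→33T]: ω = 565.2157×51/33 = 873.5152 rpm, dir flips to −; running = −873.5152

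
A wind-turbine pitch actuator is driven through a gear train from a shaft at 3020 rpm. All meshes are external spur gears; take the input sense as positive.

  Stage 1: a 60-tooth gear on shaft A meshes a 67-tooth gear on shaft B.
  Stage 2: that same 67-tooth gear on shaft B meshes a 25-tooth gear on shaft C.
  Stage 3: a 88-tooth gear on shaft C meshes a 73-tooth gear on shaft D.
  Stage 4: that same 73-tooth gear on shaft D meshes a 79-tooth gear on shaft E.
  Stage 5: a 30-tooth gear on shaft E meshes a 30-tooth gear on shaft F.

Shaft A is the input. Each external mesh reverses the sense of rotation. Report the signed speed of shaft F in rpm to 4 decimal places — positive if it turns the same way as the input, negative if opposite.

Stage 1 [60T→67T]: ω = 3020.0000×60/67 = 2704.4776 rpm, dir flips to −; running = −2704.4776
Stage 2 [67T→25T]: ω = 2704.4776×67/25 = 7248.0000 rpm, dir flips to +; running = +7248.0000
Stage 3 [88T→73T]: ω = 7248.0000×88/73 = 8737.3151 rpm, dir flips to −; running = −8737.3151
Stage 4 [73T→79T]: ω = 8737.3151×73/79 = 8073.7215 rpm, dir flips to +; running = +8073.7215
Stage 5 [30T→30T]: ω = 8073.7215×30/30 = 8073.7215 rpm, dir flips to −; running = −8073.7215

-8073.7215 rpm (opposite to input, |ω| = 8073.7215 rpm)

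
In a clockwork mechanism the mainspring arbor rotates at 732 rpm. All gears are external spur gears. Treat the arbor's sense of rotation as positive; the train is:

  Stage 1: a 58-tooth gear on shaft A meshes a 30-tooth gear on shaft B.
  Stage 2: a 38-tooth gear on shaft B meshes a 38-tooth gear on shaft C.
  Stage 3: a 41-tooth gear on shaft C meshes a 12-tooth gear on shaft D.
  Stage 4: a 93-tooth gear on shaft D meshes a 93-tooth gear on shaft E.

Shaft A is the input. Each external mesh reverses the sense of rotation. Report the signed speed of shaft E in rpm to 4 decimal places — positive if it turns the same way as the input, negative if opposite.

Stage 1 [58T→30T]: ω = 732.0000×58/30 = 1415.2000 rpm, dir flips to −; running = −1415.2000
Stage 2 [38T→38T]: ω = 1415.2000×38/38 = 1415.2000 rpm, dir flips to +; running = +1415.2000
Stage 3 [41T→12T]: ω = 1415.2000×41/12 = 4835.2667 rpm, dir flips to −; running = −4835.2667
Stage 4 [93T→93T]: ω = 4835.2667×93/93 = 4835.2667 rpm, dir flips to +; running = +4835.2667

+4835.2667 rpm (same as input, |ω| = 4835.2667 rpm)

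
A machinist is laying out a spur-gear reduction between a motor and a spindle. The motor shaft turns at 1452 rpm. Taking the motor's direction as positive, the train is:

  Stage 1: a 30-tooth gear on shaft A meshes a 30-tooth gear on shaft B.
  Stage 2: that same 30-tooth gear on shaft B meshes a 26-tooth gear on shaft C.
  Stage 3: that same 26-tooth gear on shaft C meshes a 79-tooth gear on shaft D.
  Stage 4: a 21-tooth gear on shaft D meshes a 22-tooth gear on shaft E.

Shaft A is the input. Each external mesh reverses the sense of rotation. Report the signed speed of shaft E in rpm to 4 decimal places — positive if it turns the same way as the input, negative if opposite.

Stage 1 [30T→30T]: ω = 1452.0000×30/30 = 1452.0000 rpm, dir flips to −; running = −1452.0000
Stage 2 [30T→26T]: ω = 1452.0000×30/26 = 1675.3846 rpm, dir flips to +; running = +1675.3846
Stage 3 [26T→79T]: ω = 1675.3846×26/79 = 551.3924 rpm, dir flips to −; running = −551.3924
Stage 4 [21T→22T]: ω = 551.3924×21/22 = 526.3291 rpm, dir flips to +; running = +526.3291

+526.3291 rpm (same as input, |ω| = 526.3291 rpm)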